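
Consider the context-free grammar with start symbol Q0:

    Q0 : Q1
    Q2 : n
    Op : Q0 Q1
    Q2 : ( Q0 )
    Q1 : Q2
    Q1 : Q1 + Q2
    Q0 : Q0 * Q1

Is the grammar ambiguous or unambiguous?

(Op is unreachable from Q0, so its rules don't affect L(Q0).) Q0 → Q0 * Q1 | Q1  ;  Q1 → Q1 + Q2 | Q2  — a left-associative chain with Q2 at the bottom. Each string factors uniquely by precedence.

Unambiguous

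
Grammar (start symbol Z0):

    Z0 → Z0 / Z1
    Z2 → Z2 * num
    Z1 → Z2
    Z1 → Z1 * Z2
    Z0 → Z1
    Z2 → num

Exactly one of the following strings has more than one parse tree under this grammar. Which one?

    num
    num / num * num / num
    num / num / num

num: 1 tree
num / num * num / num: 2 trees
num / num / num: 1 tree

num / num * num / num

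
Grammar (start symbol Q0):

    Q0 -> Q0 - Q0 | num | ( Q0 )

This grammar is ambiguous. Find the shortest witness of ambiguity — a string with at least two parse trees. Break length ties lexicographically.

length 1: no string has ≥2 trees
length 3: no string has ≥2 trees
length 5: num - num - num has 2 parse trees

Two derivations of num - num - num:
  Q0 ⇒ Q0 - Q0 ⇒ Q0 - Q0 - Q0 ⇒ num - Q0 - Q0 ⇒ num - num - Q0 ⇒ num - num - num
  Q0 ⇒ Q0 - Q0 ⇒ num - Q0 ⇒ num - Q0 - Q0 ⇒ num - num - Q0 ⇒ num - num - num

num - num - num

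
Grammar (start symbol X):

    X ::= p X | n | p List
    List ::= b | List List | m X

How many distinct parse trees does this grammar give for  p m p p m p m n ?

Parse trees for p m p p m p m n:
  [X p [List m [X p [X p [List m [X p [List m [X n]]]]]]]]

1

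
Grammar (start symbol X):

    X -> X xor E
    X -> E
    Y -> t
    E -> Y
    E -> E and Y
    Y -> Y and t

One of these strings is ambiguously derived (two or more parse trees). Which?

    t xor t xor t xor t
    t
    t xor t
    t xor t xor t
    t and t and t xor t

t and t and t xor t

t xor t xor t xor t: 1 tree
t: 1 tree
t xor t: 1 tree
t xor t xor t: 1 tree
t and t and t xor t: 4 trees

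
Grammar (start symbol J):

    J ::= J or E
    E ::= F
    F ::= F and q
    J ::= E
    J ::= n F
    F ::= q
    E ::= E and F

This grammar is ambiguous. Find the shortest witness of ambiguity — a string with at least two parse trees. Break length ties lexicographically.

length 1: no string has ≥2 trees
length 2: no string has ≥2 trees
length 3: q and q has 2 parse trees

Two derivations of q and q:
  J ⇒ E ⇒ F ⇒ F and q ⇒ q and q
  J ⇒ E ⇒ E and F ⇒ F and F ⇒ q and F ⇒ q and q

q and q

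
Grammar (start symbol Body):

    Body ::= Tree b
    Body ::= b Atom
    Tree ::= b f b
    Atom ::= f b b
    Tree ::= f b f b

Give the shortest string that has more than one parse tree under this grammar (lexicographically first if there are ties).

b f b b

length 4: b f b b has 2 parse trees

Two derivations of b f b b:
  Body ⇒ Tree b ⇒ b f b b
  Body ⇒ b Atom ⇒ b f b b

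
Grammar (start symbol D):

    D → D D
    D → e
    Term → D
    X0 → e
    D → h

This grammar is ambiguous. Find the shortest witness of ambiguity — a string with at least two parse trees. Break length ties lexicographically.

e e e

length 1: no string has ≥2 trees
length 2: no string has ≥2 trees
length 3: e e e has 2 parse trees

Two derivations of e e e:
  D ⇒ D D ⇒ D D D ⇒ e D D ⇒ e e D ⇒ e e e
  D ⇒ D D ⇒ e D ⇒ e D D ⇒ e e D ⇒ e e e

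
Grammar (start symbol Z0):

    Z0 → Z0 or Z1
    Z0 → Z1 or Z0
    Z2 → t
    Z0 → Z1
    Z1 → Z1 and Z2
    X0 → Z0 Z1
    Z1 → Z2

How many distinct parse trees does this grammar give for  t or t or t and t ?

4

Parse trees for t or t or t and t:
  [Z0 [Z0 [Z0 [Z1 [Z2 t]]] or [Z1 [Z2 t]]] or [Z1 [Z1 [Z2 t]] and [Z2 t]]]
  [Z0 [Z0 [Z1 [Z2 t]] or [Z0 [Z1 [Z2 t]]]] or [Z1 [Z1 [Z2 t]] and [Z2 t]]]
  [Z0 [Z1 [Z2 t]] or [Z0 [Z0 [Z1 [Z2 t]]] or [Z1 [Z1 [Z2 t]] and [Z2 t]]]]
  [Z0 [Z1 [Z2 t]] or [Z0 [Z1 [Z2 t]] or [Z0 [Z1 [Z1 [Z2 t]] and [Z2 t]]]]]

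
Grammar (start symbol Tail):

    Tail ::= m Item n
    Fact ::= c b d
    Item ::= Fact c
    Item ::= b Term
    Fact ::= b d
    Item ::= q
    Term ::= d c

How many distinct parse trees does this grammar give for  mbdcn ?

2

Parse trees for mbdcn:
  [Tail m [Item [Fact b d] c] n]
  [Tail m [Item b [Term d c]] n]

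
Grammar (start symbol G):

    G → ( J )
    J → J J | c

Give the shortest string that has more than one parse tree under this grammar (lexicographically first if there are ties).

( c c c )

length 3: no string has ≥2 trees
length 4: no string has ≥2 trees
length 5: ( c c c ) has 2 parse trees

Two derivations of ( c c c ):
  G ⇒ ( J ) ⇒ ( J J ) ⇒ ( J J J ) ⇒ ( c J J ) ⇒ ( c c J ) ⇒ ( c c c )
  G ⇒ ( J ) ⇒ ( J J ) ⇒ ( c J ) ⇒ ( c J J ) ⇒ ( c c J ) ⇒ ( c c c )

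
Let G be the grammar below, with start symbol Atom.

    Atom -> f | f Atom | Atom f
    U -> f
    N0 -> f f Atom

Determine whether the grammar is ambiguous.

Ambiguous

Witness: f f

Derivation 1: Atom ⇒ f Atom ⇒ f f
Derivation 2: Atom ⇒ Atom f ⇒ f f

Two distinct leftmost derivations for the same string.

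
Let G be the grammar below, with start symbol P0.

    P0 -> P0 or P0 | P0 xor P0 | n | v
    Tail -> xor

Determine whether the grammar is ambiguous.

Ambiguous

Witness: n or n or n

Derivation 1: P0 ⇒ P0 or P0 ⇒ P0 or P0 or P0 ⇒ n or P0 or P0 ⇒ n or n or P0 ⇒ n or n or n
Derivation 2: P0 ⇒ P0 or P0 ⇒ n or P0 ⇒ n or P0 or P0 ⇒ n or n or P0 ⇒ n or n or n

Two distinct leftmost derivations for the same string.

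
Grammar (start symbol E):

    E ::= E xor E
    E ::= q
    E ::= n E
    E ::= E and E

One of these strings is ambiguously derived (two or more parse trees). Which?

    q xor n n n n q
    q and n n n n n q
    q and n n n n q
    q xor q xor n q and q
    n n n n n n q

q xor n n n n q: 1 tree
q and n n n n n q: 1 tree
q and n n n n q: 1 tree
q xor q xor n q and q: 7 trees
n n n n n n q: 1 tree

q xor q xor n q and q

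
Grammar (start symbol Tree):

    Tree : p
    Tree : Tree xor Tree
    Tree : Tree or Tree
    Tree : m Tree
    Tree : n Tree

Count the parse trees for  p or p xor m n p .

2

Parse trees for p or p xor m n p:
  [Tree [Tree [Tree p] or [Tree p]] xor [Tree m [Tree n [Tree p]]]]
  [Tree [Tree p] or [Tree [Tree p] xor [Tree m [Tree n [Tree p]]]]]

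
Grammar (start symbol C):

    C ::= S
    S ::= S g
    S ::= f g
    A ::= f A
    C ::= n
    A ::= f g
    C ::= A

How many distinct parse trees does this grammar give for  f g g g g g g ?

Parse trees for f g g g g g g:
  [C [S [S [S [S [S [S f g] g] g] g] g] g]]

1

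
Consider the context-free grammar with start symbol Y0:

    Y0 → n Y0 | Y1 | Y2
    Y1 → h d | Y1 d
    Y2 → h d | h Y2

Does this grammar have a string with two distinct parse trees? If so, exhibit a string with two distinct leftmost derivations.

Witness: h d

Derivation 1: Y0 ⇒ Y1 ⇒ h d
Derivation 2: Y0 ⇒ Y2 ⇒ h d

Two distinct leftmost derivations for the same string.

Ambiguous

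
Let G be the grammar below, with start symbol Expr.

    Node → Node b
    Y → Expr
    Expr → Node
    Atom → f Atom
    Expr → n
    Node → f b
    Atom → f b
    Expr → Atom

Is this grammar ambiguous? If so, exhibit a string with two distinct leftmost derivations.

Ambiguous

Witness: f b

Derivation 1: Expr ⇒ Node ⇒ f b
Derivation 2: Expr ⇒ Atom ⇒ f b

Two distinct leftmost derivations for the same string.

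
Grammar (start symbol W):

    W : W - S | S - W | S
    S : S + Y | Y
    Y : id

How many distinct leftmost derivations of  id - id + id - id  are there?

Parse trees for id - id + id - id:
  [W [W [W [S [Y id]]] - [S [S [Y id]] + [Y id]]] - [S [Y id]]]
  [W [W [S [Y id]] - [W [S [S [Y id]] + [Y id]]]] - [S [Y id]]]
  [W [S [Y id]] - [W [W [S [S [Y id]] + [Y id]]] - [S [Y id]]]]
  [W [S [Y id]] - [W [S [S [Y id]] + [Y id]] - [W [S [Y id]]]]]

4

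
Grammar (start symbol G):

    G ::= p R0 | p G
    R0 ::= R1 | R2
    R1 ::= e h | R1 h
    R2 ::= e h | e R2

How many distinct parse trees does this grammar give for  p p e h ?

Parse trees for p p e h:
  [G p [G p [R0 [R1 e h]]]]
  [G p [G p [R0 [R2 e h]]]]

2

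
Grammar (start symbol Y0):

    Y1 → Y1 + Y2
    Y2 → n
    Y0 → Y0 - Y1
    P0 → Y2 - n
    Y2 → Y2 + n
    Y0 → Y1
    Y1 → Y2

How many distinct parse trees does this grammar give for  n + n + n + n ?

Parse trees for n + n + n + n:
  [Y0 [Y1 [Y1 [Y2 n]] + [Y2 [Y2 [Y2 n] + n] + n]]]
  [Y0 [Y1 [Y1 [Y1 [Y2 n]] + [Y2 n]] + [Y2 [Y2 n] + n]]]
  [Y0 [Y1 [Y1 [Y2 [Y2 n] + n]] + [Y2 [Y2 n] + n]]]
  [Y0 [Y1 [Y1 [Y1 [Y2 n]] + [Y2 [Y2 n] + n]] + [Y2 n]]]
  [Y0 [Y1 [Y1 [Y1 [Y1 [Y2 n]] + [Y2 n]] + [Y2 n]] + [Y2 n]]]
  [Y0 [Y1 [Y1 [Y1 [Y2 [Y2 n] + n]] + [Y2 n]] + [Y2 n]]]
  [Y0 [Y1 [Y1 [Y2 [Y2 [Y2 n] + n] + n]] + [Y2 n]]]
  [Y0 [Y1 [Y2 [Y2 [Y2 [Y2 n] + n] + n] + n]]]

8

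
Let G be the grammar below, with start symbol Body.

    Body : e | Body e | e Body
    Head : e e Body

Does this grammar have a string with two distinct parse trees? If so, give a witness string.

Witness: e e

Derivation 1: Body ⇒ Body e ⇒ e e
Derivation 2: Body ⇒ e Body ⇒ e e

Two distinct leftmost derivations for the same string.

Ambiguous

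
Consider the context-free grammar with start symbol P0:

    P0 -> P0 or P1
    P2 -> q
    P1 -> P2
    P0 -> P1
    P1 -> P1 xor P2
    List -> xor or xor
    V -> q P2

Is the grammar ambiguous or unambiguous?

Unambiguous

(V, List are unreachable from P0, so their rules don't affect L(P0).) This is a standard precedence ladder (P0 over P1 over P2), with each level left-recursive on its own operator ('or' at P0, 'xor' at P1). That structure is LR(1), hence unambiguous.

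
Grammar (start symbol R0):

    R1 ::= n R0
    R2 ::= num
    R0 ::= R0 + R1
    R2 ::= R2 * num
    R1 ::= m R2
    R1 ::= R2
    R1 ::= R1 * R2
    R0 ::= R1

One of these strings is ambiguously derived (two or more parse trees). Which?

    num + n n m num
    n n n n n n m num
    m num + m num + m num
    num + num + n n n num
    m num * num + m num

num + n n m num: 1 tree
n n n n n n m num: 1 tree
m num + m num + m num: 1 tree
num + num + n n n num: 1 tree
m num * num + m num: 2 trees

m num * num + m num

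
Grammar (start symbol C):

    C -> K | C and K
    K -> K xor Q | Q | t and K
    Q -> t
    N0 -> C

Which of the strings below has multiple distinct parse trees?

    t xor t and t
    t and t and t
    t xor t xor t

t xor t and t: 1 tree
t and t and t: 4 trees
t xor t xor t: 1 tree

t and t and t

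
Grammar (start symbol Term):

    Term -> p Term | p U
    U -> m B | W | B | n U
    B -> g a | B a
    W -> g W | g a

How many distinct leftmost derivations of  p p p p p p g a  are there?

Parse trees for p p p p p p g a:
  [Term p [Term p [Term p [Term p [Term p [Term p [U [W g a]]]]]]]]
  [Term p [Term p [Term p [Term p [Term p [Term p [U [B g a]]]]]]]]

2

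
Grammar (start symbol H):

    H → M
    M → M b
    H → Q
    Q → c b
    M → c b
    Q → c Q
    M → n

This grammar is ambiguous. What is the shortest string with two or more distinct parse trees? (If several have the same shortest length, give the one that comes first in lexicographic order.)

length 1: no string has ≥2 trees
length 2: c b has 2 parse trees

Two derivations of c b:
  H ⇒ M ⇒ c b
  H ⇒ Q ⇒ c b

c b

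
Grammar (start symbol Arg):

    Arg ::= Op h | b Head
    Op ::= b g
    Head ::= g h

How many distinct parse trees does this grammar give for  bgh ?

2

Parse trees for bgh:
  [Arg [Op b g] h]
  [Arg b [Head g h]]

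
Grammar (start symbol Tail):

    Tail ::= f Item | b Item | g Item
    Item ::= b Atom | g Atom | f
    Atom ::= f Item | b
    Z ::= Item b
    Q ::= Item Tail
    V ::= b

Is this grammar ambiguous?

Only Tail, Item, Atom are reachable from Tail; ignoring the rest: Each reachable nonterminal has at most one production per leading terminal, and all productions are right-linear; the derivation is determined token-by-token.

Unambiguous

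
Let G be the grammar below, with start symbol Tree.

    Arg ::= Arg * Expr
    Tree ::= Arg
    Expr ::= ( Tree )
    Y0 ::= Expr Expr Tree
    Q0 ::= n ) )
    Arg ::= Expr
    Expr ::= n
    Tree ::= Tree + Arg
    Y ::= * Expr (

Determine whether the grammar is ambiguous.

(Y, Y0, Q0 are unreachable from Tree, so their rules don't affect L(Tree).) The grammar is stratified — Tree handles '+' (left-recursive), Arg handles '*', Expr atoms. Each operator has a fixed associativity and precedence level, so every string has one parse.

Unambiguous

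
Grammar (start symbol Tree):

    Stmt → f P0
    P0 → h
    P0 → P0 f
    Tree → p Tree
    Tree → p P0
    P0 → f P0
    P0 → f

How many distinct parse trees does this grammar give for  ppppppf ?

Parse trees for ppppppf:
  [Tree p [Tree p [Tree p [Tree p [Tree p [Tree p [P0 f]]]]]]]

1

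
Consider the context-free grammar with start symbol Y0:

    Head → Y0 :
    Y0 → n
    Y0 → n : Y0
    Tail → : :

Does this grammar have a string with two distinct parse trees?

Only Y0 is reachable from Y0; ignoring the rest: Right-recursive list with a separator: after each atom, whether the separator follows determines the rule. One parse per string.

Unambiguous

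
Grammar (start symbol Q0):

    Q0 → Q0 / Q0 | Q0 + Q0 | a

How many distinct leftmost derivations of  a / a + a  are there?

Parse trees for a / a + a:
  [Q0 [Q0 a] / [Q0 [Q0 a] + [Q0 a]]]
  [Q0 [Q0 [Q0 a] / [Q0 a]] + [Q0 a]]

2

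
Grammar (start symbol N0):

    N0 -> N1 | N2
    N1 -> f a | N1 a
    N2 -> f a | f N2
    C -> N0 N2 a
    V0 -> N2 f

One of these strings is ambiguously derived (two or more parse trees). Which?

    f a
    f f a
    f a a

f a: 2 trees
f f a: 1 tree
f a a: 1 tree

f a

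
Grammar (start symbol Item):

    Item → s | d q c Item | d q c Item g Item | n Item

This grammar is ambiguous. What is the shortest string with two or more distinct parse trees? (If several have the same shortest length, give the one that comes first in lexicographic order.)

length 1: no string has ≥2 trees
length 2: no string has ≥2 trees
length 3: no string has ≥2 trees
length 4: no string has ≥2 trees
length 5: no string has ≥2 trees
length 6: no string has ≥2 trees
length 7: no string has ≥2 trees
length 8: no string has ≥2 trees
length 9: d q c d q c s g s has 2 parse trees

Two derivations of d q c d q c s g s:
  Item ⇒ d q c Item ⇒ d q c d q c Item g Item ⇒ d q c d q c s g Item ⇒ d q c d q c s g s
  Item ⇒ d q c Item g Item ⇒ d q c d q c Item g Item ⇒ d q c d q c s g Item ⇒ d q c d q c s g s

d q c d q c s g s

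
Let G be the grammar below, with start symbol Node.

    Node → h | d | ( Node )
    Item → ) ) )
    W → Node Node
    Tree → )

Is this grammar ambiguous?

Only Node is reachable from Node; ignoring the rest: L(Node) is { openⁿ atom closeⁿ : n ≥ 0 }. The bracket depth fixes n, and the derivation is forced at every step.

Unambiguous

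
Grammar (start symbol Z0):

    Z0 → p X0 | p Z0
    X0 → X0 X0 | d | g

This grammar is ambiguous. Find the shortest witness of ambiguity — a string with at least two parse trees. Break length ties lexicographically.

p d d d

length 2: no string has ≥2 trees
length 3: no string has ≥2 trees
length 4: p d d d has 2 parse trees

Two derivations of p d d d:
  Z0 ⇒ p X0 ⇒ p X0 X0 ⇒ p X0 X0 X0 ⇒ p d X0 X0 ⇒ p d d X0 ⇒ p d d d
  Z0 ⇒ p X0 ⇒ p X0 X0 ⇒ p d X0 ⇒ p d X0 X0 ⇒ p d d X0 ⇒ p d d d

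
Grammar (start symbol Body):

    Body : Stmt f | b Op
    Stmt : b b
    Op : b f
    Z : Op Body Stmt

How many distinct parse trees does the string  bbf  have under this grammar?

2

Parse trees for bbf:
  [Body [Stmt b b] f]
  [Body b [Op b f]]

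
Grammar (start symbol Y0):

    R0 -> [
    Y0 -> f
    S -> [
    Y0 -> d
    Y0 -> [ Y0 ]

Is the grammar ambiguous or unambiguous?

Unambiguous

Only Y0 is reachable from Y0; ignoring the rest: L(Y0) is { openⁿ atom closeⁿ : n ≥ 0 }. The bracket depth fixes n, and the derivation is forced at every step.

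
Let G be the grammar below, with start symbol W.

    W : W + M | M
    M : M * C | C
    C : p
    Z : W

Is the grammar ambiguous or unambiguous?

Unambiguous

Only W, M, C are reachable from W; ignoring the rest: W → W + M | M  ;  M → M * C | C  — a left-associative chain with C at the bottom. Each string factors uniquely by precedence.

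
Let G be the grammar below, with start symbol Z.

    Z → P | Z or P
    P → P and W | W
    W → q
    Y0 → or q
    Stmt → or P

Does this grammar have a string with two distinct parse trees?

Unambiguous

(Y0, Stmt are unreachable from Z, so their rules don't affect L(Z).) The grammar is stratified — Z handles 'or' (left-recursive), P handles 'and', W atoms. Each operator has a fixed associativity and precedence level, so every string has one parse.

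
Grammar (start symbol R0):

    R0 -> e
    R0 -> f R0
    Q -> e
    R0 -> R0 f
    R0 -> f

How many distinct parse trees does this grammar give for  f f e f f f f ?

Parse trees for f f e f f f f (showing first 6 of 15):
  [R0 f [R0 f [R0 [R0 [R0 [R0 [R0 e] f] f] f] f]]]
  [R0 f [R0 [R0 f [R0 [R0 [R0 [R0 e] f] f] f]] f]]
  [R0 f [R0 [R0 [R0 f [R0 [R0 [R0 e] f] f]] f] f]]
  [R0 f [R0 [R0 [R0 [R0 f [R0 [R0 e] f]] f] f] f]]
  [R0 f [R0 [R0 [R0 [R0 [R0 f [R0 e]] f] f] f] f]]
  [R0 [R0 f [R0 f [R0 [R0 [R0 [R0 e] f] f] f]]] f]

15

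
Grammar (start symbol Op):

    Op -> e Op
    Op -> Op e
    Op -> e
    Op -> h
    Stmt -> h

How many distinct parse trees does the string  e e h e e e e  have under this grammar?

15

Parse trees for e e h e e e e (showing first 6 of 15):
  [Op e [Op e [Op [Op [Op [Op [Op h] e] e] e] e]]]
  [Op e [Op [Op e [Op [Op [Op [Op h] e] e] e]] e]]
  [Op e [Op [Op [Op e [Op [Op [Op h] e] e]] e] e]]
  [Op e [Op [Op [Op [Op e [Op [Op h] e]] e] e] e]]
  [Op e [Op [Op [Op [Op [Op e [Op h]] e] e] e] e]]
  [Op [Op e [Op e [Op [Op [Op [Op h] e] e] e]]] e]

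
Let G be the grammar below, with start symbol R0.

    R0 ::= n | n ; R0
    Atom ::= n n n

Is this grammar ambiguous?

Unambiguous

(Atom is unreachable from R0, so its rules don't affect L(R0).) The reachable grammar is A → atom sep A | atom. Each atom is followed by either the separator (recurse) or end-of-string (stop) — no choice point.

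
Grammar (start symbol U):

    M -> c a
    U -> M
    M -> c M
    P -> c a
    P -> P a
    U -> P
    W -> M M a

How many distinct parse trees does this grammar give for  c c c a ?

1

Parse trees for c c c a:
  [U [M c [M c [M c a]]]]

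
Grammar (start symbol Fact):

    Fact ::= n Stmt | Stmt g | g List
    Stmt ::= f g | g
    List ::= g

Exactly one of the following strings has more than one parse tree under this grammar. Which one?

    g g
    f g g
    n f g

g g: 2 trees
f g g: 1 tree
n f g: 1 tree

g g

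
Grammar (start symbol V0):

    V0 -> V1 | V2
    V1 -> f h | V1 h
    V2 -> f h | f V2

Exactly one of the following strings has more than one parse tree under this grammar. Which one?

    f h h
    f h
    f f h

f h

f h h: 1 tree
f h: 2 trees
f f h: 1 tree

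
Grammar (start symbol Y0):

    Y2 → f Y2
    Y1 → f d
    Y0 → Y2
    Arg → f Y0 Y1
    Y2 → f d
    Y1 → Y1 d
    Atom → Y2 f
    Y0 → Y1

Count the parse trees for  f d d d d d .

Parse trees for f d d d d d:
  [Y0 [Y1 [Y1 [Y1 [Y1 [Y1 f d] d] d] d] d]]

1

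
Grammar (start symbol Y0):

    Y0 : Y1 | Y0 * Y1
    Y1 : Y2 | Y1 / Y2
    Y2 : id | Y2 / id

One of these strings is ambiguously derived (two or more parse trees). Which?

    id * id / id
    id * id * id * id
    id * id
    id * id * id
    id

id * id / id

id * id / id: 2 trees
id * id * id * id: 1 tree
id * id: 1 tree
id * id * id: 1 tree
id: 1 tree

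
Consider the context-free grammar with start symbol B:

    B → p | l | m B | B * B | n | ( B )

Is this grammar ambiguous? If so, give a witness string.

Ambiguous

Witness: m l * l

Derivation 1: B ⇒ m B ⇒ m B * B ⇒ m l * B ⇒ m l * l
Derivation 2: B ⇒ B * B ⇒ m B * B ⇒ m l * B ⇒ m l * l

Two distinct leftmost derivations for the same string.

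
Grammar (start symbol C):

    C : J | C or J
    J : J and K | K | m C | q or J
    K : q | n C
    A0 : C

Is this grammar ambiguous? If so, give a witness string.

Witness: q or q

Derivation 1: C ⇒ J ⇒ q or J ⇒ q or K ⇒ q or q
Derivation 2: C ⇒ C or J ⇒ J or J ⇒ K or J ⇒ q or J ⇒ q or K ⇒ q or q

Two distinct leftmost derivations for the same string.

Ambiguous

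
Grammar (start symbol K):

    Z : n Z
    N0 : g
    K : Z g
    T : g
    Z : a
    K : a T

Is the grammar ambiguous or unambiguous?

Witness: a g

Derivation 1: K ⇒ Z g ⇒ a g
Derivation 2: K ⇒ a T ⇒ a g

Two distinct leftmost derivations for the same string.

Ambiguous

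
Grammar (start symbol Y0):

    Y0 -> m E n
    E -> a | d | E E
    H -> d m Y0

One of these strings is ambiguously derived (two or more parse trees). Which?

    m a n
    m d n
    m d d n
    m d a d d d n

m d a d d d n

m a n: 1 tree
m d n: 1 tree
m d d n: 1 tree
m d a d d d n: 14 trees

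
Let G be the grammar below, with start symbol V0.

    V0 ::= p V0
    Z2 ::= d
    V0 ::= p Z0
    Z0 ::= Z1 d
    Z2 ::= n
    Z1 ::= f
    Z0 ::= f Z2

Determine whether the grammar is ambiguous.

Ambiguous

Witness: p f d

Derivation 1: V0 ⇒ p Z0 ⇒ p Z1 d ⇒ p f d
Derivation 2: V0 ⇒ p Z0 ⇒ p f Z2 ⇒ p f d

Two distinct leftmost derivations for the same string.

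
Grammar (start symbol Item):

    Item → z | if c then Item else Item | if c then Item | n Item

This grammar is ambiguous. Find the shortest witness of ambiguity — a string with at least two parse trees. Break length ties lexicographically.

if c then if c then z else z

length 1: no string has ≥2 trees
length 2: no string has ≥2 trees
length 3: no string has ≥2 trees
length 4: no string has ≥2 trees
length 5: no string has ≥2 trees
length 6: no string has ≥2 trees
length 7: no string has ≥2 trees
length 8: no string has ≥2 trees
length 9: if c then if c then z else z has 2 parse trees

Two derivations of if c then if c then z else z:
  Item ⇒ if c then Item else Item ⇒ if c then if c then Item else Item ⇒ if c then if c then z else Item ⇒ if c then if c then z else z
  Item ⇒ if c then Item ⇒ if c then if c then Item else Item ⇒ if c then if c then z else Item ⇒ if c then if c then z else z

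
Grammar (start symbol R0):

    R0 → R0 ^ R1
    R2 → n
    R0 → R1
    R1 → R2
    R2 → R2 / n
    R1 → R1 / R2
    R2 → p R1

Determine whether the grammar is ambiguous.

Witness: n / n

Derivation 1: R0 ⇒ R1 ⇒ R2 ⇒ R2 / n ⇒ n / n
Derivation 2: R0 ⇒ R1 ⇒ R1 / R2 ⇒ R2 / R2 ⇒ n / R2 ⇒ n / n

Two distinct leftmost derivations for the same string.

Ambiguous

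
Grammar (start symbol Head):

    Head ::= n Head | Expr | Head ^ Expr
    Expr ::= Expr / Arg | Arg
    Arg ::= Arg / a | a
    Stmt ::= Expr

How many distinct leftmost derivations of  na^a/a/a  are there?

8

Parse trees for na^a/a/a:
  [Head n [Head [Head [Expr [Arg a]]] ^ [Expr [Expr [Arg a]] / [Arg [Arg a] / a]]]]
  [Head n [Head [Head [Expr [Arg a]]] ^ [Expr [Expr [Expr [Arg a]] / [Arg a]] / [Arg a]]]]
  [Head n [Head [Head [Expr [Arg a]]] ^ [Expr [Expr [Arg [Arg a] / a]] / [Arg a]]]]
  [Head n [Head [Head [Expr [Arg a]]] ^ [Expr [Arg [Arg [Arg a] / a] / a]]]]
  [Head [Head n [Head [Expr [Arg a]]]] ^ [Expr [Expr [Arg a]] / [Arg [Arg a] / a]]]
  [Head [Head n [Head [Expr [Arg a]]]] ^ [Expr [Expr [Expr [Arg a]] / [Arg a]] / [Arg a]]]
  [Head [Head n [Head [Expr [Arg a]]]] ^ [Expr [Expr [Arg [Arg a] / a]] / [Arg a]]]
  [Head [Head n [Head [Expr [Arg a]]]] ^ [Expr [Arg [Arg [Arg a] / a] / a]]]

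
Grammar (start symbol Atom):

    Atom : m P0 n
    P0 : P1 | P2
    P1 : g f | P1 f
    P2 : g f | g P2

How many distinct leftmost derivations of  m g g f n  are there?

Parse trees for m g g f n:
  [Atom m [P0 [P2 g [P2 g f]]] n]

1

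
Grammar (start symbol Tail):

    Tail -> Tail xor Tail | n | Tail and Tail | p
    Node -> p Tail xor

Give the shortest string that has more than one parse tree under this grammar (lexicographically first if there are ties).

length 1: no string has ≥2 trees
length 3: no string has ≥2 trees
length 5: n and n and n has 2 parse trees

Two derivations of n and n and n:
  Tail ⇒ Tail and Tail ⇒ n and Tail ⇒ n and Tail and Tail ⇒ n and n and Tail ⇒ n and n and n
  Tail ⇒ Tail and Tail ⇒ Tail and Tail and Tail ⇒ n and Tail and Tail ⇒ n and n and Tail ⇒ n and n and n

n and n and n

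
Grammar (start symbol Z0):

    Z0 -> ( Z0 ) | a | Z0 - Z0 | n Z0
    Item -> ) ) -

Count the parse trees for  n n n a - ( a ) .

4

Parse trees for n n n a - ( a ):
  [Z0 [Z0 n [Z0 n [Z0 n [Z0 a]]]] - [Z0 ( [Z0 a] )]]
  [Z0 n [Z0 [Z0 n [Z0 n [Z0 a]]] - [Z0 ( [Z0 a] )]]]
  [Z0 n [Z0 n [Z0 [Z0 n [Z0 a]] - [Z0 ( [Z0 a] )]]]]
  [Z0 n [Z0 n [Z0 n [Z0 [Z0 a] - [Z0 ( [Z0 a] )]]]]]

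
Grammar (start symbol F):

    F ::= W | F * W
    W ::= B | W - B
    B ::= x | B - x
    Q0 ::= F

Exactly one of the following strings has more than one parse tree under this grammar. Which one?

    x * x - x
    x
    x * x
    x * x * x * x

x * x - x: 2 trees
x: 1 tree
x * x: 1 tree
x * x * x * x: 1 tree

x * x - x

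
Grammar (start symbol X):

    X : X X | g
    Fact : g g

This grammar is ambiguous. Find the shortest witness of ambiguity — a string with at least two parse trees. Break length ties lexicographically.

g g g

length 1: no string has ≥2 trees
length 2: no string has ≥2 trees
length 3: g g g has 2 parse trees

Two derivations of g g g:
  X ⇒ X X ⇒ X X X ⇒ g X X ⇒ g g X ⇒ g g g
  X ⇒ X X ⇒ g X ⇒ g X X ⇒ g g X ⇒ g g g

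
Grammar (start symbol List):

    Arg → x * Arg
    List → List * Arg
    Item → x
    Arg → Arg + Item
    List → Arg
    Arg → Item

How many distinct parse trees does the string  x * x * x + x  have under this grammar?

Parse trees for x * x * x + x:
  [List [List [Arg [Item x]]] * [Arg x * [Arg [Arg [Item x]] + [Item x]]]]
  [List [List [Arg [Item x]]] * [Arg [Arg x * [Arg [Item x]]] + [Item x]]]
  [List [List [List [Arg [Item x]]] * [Arg [Item x]]] * [Arg [Arg [Item x]] + [Item x]]]
  [List [List [Arg x * [Arg [Item x]]]] * [Arg [Arg [Item x]] + [Item x]]]
  [List [Arg x * [Arg x * [Arg [Arg [Item x]] + [Item x]]]]]
  [List [Arg x * [Arg [Arg x * [Arg [Item x]]] + [Item x]]]]
  [List [Arg [Arg x * [Arg x * [Arg [Item x]]]] + [Item x]]]

7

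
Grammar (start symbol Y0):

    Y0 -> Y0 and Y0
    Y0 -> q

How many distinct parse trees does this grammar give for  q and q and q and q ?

Parse trees for q and q and q and q:
  [Y0 [Y0 q] and [Y0 [Y0 q] and [Y0 [Y0 q] and [Y0 q]]]]
  [Y0 [Y0 q] and [Y0 [Y0 [Y0 q] and [Y0 q]] and [Y0 q]]]
  [Y0 [Y0 [Y0 q] and [Y0 q]] and [Y0 [Y0 q] and [Y0 q]]]
  [Y0 [Y0 [Y0 q] and [Y0 [Y0 q] and [Y0 q]]] and [Y0 q]]
  [Y0 [Y0 [Y0 [Y0 q] and [Y0 q]] and [Y0 q]] and [Y0 q]]

5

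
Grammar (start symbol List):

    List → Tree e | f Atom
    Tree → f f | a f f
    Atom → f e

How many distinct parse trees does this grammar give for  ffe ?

Parse trees for ffe:
  [List [Tree f f] e]
  [List f [Atom f e]]

2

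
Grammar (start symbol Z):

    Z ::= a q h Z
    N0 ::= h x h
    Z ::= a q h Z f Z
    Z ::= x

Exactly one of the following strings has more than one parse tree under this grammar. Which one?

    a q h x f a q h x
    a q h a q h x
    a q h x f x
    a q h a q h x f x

a q h a q h x f x

a q h x f a q h x: 1 tree
a q h a q h x: 1 tree
a q h x f x: 1 tree
a q h a q h x f x: 2 trees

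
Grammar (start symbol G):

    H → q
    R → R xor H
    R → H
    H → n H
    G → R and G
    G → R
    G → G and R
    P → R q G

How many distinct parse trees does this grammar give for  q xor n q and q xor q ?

Parse trees for q xor n q and q xor q:
  [G [R [R [H q]] xor [H n [H q]]] and [G [R [R [H q]] xor [H q]]]]
  [G [G [R [R [H q]] xor [H n [H q]]]] and [R [R [H q]] xor [H q]]]

2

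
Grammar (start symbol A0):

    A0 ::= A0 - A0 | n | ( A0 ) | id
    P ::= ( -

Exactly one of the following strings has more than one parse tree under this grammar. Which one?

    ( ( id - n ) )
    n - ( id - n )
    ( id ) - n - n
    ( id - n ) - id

( ( id - n ) ): 1 tree
n - ( id - n ): 1 tree
( id ) - n - n: 2 trees
( id - n ) - id: 1 tree

( id ) - n - n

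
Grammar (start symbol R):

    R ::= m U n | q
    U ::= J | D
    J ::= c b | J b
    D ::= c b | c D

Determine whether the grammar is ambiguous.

Witness: m c b n

Derivation 1: R ⇒ m U n ⇒ m J n ⇒ m c b n
Derivation 2: R ⇒ m U n ⇒ m D n ⇒ m c b n

Two distinct leftmost derivations for the same string.

Ambiguous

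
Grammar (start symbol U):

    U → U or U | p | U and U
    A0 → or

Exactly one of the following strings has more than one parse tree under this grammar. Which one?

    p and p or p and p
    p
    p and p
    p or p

p and p or p and p: 5 trees
p: 1 tree
p and p: 1 tree
p or p: 1 tree

p and p or p and p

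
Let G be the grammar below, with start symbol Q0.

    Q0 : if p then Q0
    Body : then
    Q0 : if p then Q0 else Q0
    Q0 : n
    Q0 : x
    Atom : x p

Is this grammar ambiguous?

Witness: if p then if p then n else n

Derivation 1: Q0 ⇒ if p then Q0 ⇒ if p then if p then Q0 else Q0 ⇒ if p then if p then n else Q0 ⇒ if p then if p then n else n
Derivation 2: Q0 ⇒ if p then Q0 else Q0 ⇒ if p then if p then Q0 else Q0 ⇒ if p then if p then n else Q0 ⇒ if p then if p then n else n

Two distinct leftmost derivations for the same string.

Ambiguous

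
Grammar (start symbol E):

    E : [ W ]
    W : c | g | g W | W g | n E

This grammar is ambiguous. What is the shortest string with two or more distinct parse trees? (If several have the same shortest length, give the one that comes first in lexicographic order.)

length 3: no string has ≥2 trees
length 4: [ g g ] has 2 parse trees

Two derivations of [ g g ]:
  E ⇒ [ W ] ⇒ [ g W ] ⇒ [ g g ]
  E ⇒ [ W ] ⇒ [ W g ] ⇒ [ g g ]

[ g g ]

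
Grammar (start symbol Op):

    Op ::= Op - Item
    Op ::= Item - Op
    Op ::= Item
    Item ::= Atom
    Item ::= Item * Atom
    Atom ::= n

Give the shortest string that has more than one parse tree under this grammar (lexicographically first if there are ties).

n - n

length 1: no string has ≥2 trees
length 3: n - n has 2 parse trees

Two derivations of n - n:
  Op ⇒ Op - Item ⇒ Item - Item ⇒ Atom - Item ⇒ n - Item ⇒ n - Atom ⇒ n - n
  Op ⇒ Item - Op ⇒ Atom - Op ⇒ n - Op ⇒ n - Item ⇒ n - Atom ⇒ n - n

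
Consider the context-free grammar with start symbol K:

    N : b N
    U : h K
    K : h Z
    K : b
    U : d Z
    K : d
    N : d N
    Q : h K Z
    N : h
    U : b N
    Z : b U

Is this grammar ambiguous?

Only K, Z, U, N are reachable from K; ignoring the rest: The reachable rules are right-linear with at most one rule per (nonterminal, next-terminal) pair. Each input token forces the next rule, so parsing is deterministic.

Unambiguous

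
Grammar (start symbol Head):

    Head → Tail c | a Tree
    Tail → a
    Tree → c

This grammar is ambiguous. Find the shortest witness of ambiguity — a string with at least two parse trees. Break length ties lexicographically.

length 2: a c has 2 parse trees

Two derivations of a c:
  Head ⇒ Tail c ⇒ a c
  Head ⇒ a Tree ⇒ a c

a c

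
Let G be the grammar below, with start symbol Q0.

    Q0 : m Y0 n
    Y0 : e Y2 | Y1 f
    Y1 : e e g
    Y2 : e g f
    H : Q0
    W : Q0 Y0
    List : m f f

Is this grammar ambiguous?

Ambiguous

Witness: m e e g f n

Derivation 1: Q0 ⇒ m Y0 n ⇒ m e Y2 n ⇒ m e e g f n
Derivation 2: Q0 ⇒ m Y0 n ⇒ m Y1 f n ⇒ m e e g f n

Two distinct leftmost derivations for the same string.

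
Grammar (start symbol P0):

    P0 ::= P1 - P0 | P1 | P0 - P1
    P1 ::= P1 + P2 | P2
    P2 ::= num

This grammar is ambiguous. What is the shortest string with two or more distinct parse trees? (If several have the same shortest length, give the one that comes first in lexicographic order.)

length 1: no string has ≥2 trees
length 3: num - num has 2 parse trees

Two derivations of num - num:
  P0 ⇒ P1 - P0 ⇒ P2 - P0 ⇒ num - P0 ⇒ num - P1 ⇒ num - P2 ⇒ num - num
  P0 ⇒ P0 - P1 ⇒ P1 - P1 ⇒ P2 - P1 ⇒ num - P1 ⇒ num - P2 ⇒ num - num

num - num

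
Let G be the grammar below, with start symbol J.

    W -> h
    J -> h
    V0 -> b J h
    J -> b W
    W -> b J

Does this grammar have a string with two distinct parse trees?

(V0 is unreachable from J, so its rules don't affect L(J).) Each reachable nonterminal has at most one production per leading terminal, and all productions are right-linear; the derivation is determined token-by-token.

Unambiguous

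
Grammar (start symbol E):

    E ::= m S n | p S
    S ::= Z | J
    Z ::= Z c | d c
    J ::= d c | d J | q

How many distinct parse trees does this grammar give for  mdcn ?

2

Parse trees for mdcn:
  [E m [S [Z d c]] n]
  [E m [S [J d c]] n]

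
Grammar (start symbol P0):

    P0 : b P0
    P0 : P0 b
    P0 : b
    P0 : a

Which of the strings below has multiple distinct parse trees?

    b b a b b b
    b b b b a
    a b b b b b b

b b a b b b

b b a b b b: 10 trees
b b b b a: 1 tree
a b b b b b b: 1 tree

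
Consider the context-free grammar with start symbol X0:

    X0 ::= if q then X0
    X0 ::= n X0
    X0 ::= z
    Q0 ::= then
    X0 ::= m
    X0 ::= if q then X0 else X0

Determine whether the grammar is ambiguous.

Witness: if q then if q then m else m

Derivation 1: X0 ⇒ if q then X0 ⇒ if q then if q then X0 else X0 ⇒ if q then if q then m else X0 ⇒ if q then if q then m else m
Derivation 2: X0 ⇒ if q then X0 else X0 ⇒ if q then if q then X0 else X0 ⇒ if q then if q then m else X0 ⇒ if q then if q then m else m

Two distinct leftmost derivations for the same string.

Ambiguous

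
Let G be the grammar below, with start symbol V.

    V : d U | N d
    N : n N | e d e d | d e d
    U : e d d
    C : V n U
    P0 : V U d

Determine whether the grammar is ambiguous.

Ambiguous

Witness: d e d d

Derivation 1: V ⇒ d U ⇒ d e d d
Derivation 2: V ⇒ N d ⇒ d e d d

Two distinct leftmost derivations for the same string.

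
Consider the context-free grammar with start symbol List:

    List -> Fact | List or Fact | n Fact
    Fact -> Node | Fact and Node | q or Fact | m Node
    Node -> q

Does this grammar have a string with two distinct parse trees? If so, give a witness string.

Ambiguous

Witness: q or q

Derivation 1: List ⇒ Fact ⇒ q or Fact ⇒ q or Node ⇒ q or q
Derivation 2: List ⇒ List or Fact ⇒ Fact or Fact ⇒ Node or Fact ⇒ q or Fact ⇒ q or Node ⇒ q or q

Two distinct leftmost derivations for the same string.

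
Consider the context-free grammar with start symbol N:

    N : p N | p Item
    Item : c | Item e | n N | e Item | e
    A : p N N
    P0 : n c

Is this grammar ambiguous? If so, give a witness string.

Witness: p e e

Derivation 1: N ⇒ p Item ⇒ p Item e ⇒ p e e
Derivation 2: N ⇒ p Item ⇒ p e Item ⇒ p e e

Two distinct leftmost derivations for the same string.

Ambiguous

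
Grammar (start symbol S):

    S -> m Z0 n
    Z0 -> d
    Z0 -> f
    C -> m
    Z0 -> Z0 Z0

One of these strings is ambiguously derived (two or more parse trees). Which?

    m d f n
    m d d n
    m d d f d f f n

m d f n: 1 tree
m d d n: 1 tree
m d d f d f f n: 42 trees

m d d f d f f n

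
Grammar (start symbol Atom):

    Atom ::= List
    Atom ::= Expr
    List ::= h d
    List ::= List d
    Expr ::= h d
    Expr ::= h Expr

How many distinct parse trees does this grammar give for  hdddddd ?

Parse trees for hdddddd:
  [Atom [List [List [List [List [List [List h d] d] d] d] d] d]]

1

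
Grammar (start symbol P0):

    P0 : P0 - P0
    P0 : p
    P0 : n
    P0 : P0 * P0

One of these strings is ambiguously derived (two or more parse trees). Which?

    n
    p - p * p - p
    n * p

p - p * p - p

n: 1 tree
p - p * p - p: 5 trees
n * p: 1 tree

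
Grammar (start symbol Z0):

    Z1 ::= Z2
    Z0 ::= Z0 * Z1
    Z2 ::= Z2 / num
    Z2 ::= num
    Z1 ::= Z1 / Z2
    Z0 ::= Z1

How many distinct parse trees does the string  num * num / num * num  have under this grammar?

Parse trees for num * num / num * num:
  [Z0 [Z0 [Z0 [Z1 [Z2 num]]] * [Z1 [Z2 [Z2 num] / num]]] * [Z1 [Z2 num]]]
  [Z0 [Z0 [Z0 [Z1 [Z2 num]]] * [Z1 [Z1 [Z2 num]] / [Z2 num]]] * [Z1 [Z2 num]]]

2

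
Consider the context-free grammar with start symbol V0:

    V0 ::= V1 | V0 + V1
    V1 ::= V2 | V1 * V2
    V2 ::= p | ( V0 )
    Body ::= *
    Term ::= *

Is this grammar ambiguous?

(Body, Term are unreachable from V0, so their rules don't affect L(V0).) V0 → V0 + V1 | V1  ;  V1 → V1 * V2 | V2  — a left-associative chain with V2 at the bottom. Each string factors uniquely by precedence.

Unambiguous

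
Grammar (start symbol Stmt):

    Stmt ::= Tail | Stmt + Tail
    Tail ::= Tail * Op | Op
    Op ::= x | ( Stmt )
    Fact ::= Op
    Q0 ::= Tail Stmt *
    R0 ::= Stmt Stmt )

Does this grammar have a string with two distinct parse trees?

Unambiguous

(Fact, Q0, R0 are unreachable from Stmt, so their rules don't affect L(Stmt).) Stmt → Stmt + Tail | Tail  ;  Tail → Tail * Op | Op  — a left-associative chain with Op at the bottom. Each string factors uniquely by precedence.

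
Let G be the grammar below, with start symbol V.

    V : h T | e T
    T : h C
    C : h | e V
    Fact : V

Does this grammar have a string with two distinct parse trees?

Unambiguous

Only V, T, C are reachable from V; ignoring the rest: Each reachable nonterminal has at most one production per leading terminal, and all productions are right-linear; the derivation is determined token-by-token.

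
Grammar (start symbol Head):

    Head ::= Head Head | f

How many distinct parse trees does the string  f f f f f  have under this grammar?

Parse trees for f f f f f (showing first 6 of 14):
  [Head [Head f] [Head [Head f] [Head [Head f] [Head [Head f] [Head f]]]]]
  [Head [Head f] [Head [Head f] [Head [Head [Head f] [Head f]] [Head f]]]]
  [Head [Head f] [Head [Head [Head f] [Head f]] [Head [Head f] [Head f]]]]
  [Head [Head f] [Head [Head [Head f] [Head [Head f] [Head f]]] [Head f]]]
  [Head [Head f] [Head [Head [Head [Head f] [Head f]] [Head f]] [Head f]]]
  [Head [Head [Head f] [Head f]] [Head [Head f] [Head [Head f] [Head f]]]]

14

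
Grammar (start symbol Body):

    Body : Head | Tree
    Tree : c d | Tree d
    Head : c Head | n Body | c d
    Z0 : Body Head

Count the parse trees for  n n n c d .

2

Parse trees for n n n c d:
  [Body [Head n [Body [Head n [Body [Head n [Body [Head c d]]]]]]]]
  [Body [Head n [Body [Head n [Body [Head n [Body [Tree c d]]]]]]]]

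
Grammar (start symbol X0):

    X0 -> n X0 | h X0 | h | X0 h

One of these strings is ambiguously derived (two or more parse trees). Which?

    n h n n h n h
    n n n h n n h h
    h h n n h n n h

n n n h n n h h

n h n n h n h: 1 tree
n n n h n n h h: 8 trees
h h n n h n n h: 1 tree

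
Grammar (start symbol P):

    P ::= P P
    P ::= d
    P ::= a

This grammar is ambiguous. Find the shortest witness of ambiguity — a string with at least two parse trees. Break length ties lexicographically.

length 1: no string has ≥2 trees
length 2: no string has ≥2 trees
length 3: a a a has 2 parse trees

Two derivations of a a a:
  P ⇒ P P ⇒ P P P ⇒ a P P ⇒ a a P ⇒ a a a
  P ⇒ P P ⇒ a P ⇒ a P P ⇒ a a P ⇒ a a a

a a a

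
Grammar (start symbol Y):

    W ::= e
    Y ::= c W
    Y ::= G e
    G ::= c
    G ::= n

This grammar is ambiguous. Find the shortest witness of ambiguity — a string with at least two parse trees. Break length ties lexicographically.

length 2: c e has 2 parse trees

Two derivations of c e:
  Y ⇒ c W ⇒ c e
  Y ⇒ G e ⇒ c e

c e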